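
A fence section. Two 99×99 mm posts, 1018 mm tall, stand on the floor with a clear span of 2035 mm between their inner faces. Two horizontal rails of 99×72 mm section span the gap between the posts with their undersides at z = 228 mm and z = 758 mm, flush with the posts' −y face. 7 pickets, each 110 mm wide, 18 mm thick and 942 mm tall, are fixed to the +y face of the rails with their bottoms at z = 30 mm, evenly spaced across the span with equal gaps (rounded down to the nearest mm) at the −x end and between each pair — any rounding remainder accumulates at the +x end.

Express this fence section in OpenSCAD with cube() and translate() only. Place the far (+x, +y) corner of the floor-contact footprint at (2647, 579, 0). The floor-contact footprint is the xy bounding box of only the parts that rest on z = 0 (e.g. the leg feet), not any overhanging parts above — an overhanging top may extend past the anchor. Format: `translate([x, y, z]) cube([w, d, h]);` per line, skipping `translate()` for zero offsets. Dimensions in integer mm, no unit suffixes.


translate([414, 480, 0]) cube([99, 99, 1018]);
translate([2548, 480, 0]) cube([99, 99, 1018]);
translate([513, 480, 228]) cube([2035, 99, 72]);
translate([513, 480, 758]) cube([2035, 99, 72]);
translate([671, 579, 30]) cube([110, 18, 942]);
translate([939, 579, 30]) cube([110, 18, 942]);
translate([1207, 579, 30]) cube([110, 18, 942]);
translate([1475, 579, 30]) cube([110, 18, 942]);
translate([1743, 579, 30]) cube([110, 18, 942]);
translate([2011, 579, 30]) cube([110, 18, 942]);
translate([2279, 579, 30]) cube([110, 18, 942]);


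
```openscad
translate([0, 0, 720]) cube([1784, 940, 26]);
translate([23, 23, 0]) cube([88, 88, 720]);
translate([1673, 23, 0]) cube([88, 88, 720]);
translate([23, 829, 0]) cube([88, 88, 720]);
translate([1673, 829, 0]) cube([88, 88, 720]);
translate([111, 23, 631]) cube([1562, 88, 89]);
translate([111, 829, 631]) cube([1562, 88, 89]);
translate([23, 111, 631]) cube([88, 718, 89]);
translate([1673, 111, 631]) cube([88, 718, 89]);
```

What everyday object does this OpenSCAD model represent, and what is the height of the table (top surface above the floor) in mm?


A table. The table height is 746 mm.

A 1784×940×26 slab sits at z = 720 on four 88 mm square posts — a table. The top surface is at 720 + 26 = 746 mm.


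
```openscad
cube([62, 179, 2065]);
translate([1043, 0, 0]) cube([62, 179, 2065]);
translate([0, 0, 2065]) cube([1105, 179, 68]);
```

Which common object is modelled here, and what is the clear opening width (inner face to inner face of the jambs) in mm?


A door frame. The clear opening width is 981 mm.

Two 2065 mm tall posts with a header on top — a door frame. The left jamb is 62 mm wide at x = 0; the right jamb starts at x = 1043. The clear opening is 1043 − 62 = 981 mm.


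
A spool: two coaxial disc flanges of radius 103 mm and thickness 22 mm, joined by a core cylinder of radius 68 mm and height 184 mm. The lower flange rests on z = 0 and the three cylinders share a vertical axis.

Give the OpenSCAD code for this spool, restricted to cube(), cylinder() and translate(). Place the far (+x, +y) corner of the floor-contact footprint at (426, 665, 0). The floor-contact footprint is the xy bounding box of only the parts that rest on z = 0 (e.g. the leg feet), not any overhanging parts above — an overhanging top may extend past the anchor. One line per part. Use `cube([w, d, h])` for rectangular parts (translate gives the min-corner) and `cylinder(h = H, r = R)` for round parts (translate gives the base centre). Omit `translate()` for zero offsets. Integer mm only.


translate([323, 562, 0]) cylinder(h = 22, r = 103);
translate([323, 562, 22]) cylinder(h = 184, r = 68);
translate([323, 562, 206]) cylinder(h = 22, r = 103);


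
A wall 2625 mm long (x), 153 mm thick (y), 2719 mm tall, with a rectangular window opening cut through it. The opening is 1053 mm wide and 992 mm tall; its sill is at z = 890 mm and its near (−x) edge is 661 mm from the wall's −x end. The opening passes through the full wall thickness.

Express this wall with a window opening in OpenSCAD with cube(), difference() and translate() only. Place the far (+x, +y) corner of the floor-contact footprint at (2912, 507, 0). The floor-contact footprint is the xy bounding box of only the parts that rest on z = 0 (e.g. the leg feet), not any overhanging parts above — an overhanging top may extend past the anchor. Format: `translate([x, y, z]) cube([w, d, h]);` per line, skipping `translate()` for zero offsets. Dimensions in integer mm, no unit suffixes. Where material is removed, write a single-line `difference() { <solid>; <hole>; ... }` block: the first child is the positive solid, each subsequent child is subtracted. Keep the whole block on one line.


difference() { translate([287, 354, 0]) cube([2625, 153, 2719]); translate([948, 354, 890]) cube([1053, 153, 992]); }


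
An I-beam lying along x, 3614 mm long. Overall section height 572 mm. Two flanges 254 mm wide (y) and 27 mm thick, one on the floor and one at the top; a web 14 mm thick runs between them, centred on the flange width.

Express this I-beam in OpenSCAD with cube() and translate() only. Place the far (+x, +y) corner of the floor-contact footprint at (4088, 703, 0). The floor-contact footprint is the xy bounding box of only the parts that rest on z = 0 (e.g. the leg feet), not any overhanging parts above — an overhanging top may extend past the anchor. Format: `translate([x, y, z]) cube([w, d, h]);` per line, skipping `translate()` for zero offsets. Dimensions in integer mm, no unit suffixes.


translate([474, 449, 0]) cube([3614, 254, 27]);
translate([474, 569, 27]) cube([3614, 14, 518]);
translate([474, 449, 545]) cube([3614, 254, 27]);


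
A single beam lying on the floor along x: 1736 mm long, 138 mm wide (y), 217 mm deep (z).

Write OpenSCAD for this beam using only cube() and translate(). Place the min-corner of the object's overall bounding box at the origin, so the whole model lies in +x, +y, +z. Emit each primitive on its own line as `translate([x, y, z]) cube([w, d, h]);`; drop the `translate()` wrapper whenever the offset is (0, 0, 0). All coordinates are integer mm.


cube([1736, 138, 217]);


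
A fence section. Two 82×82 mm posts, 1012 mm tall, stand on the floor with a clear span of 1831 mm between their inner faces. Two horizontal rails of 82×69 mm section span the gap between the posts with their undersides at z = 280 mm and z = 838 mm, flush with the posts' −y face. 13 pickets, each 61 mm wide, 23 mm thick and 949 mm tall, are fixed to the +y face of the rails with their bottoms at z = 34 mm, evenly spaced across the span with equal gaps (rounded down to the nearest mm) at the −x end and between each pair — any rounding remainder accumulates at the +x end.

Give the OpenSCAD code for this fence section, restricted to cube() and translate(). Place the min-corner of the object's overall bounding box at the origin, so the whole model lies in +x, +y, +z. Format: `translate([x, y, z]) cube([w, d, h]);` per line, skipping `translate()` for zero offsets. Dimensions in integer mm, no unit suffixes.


cube([82, 82, 1012]);
translate([1913, 0, 0]) cube([82, 82, 1012]);
translate([82, 0, 280]) cube([1831, 82, 69]);
translate([82, 0, 838]) cube([1831, 82, 69]);
translate([156, 82, 34]) cube([61, 23, 949]);
translate([291, 82, 34]) cube([61, 23, 949]);
translate([426, 82, 34]) cube([61, 23, 949]);
translate([561, 82, 34]) cube([61, 23, 949]);
translate([696, 82, 34]) cube([61, 23, 949]);
translate([831, 82, 34]) cube([61, 23, 949]);
translate([966, 82, 34]) cube([61, 23, 949]);
translate([1101, 82, 34]) cube([61, 23, 949]);
translate([1236, 82, 34]) cube([61, 23, 949]);
translate([1371, 82, 34]) cube([61, 23, 949]);
translate([1506, 82, 34]) cube([61, 23, 949]);
translate([1641, 82, 34]) cube([61, 23, 949]);
translate([1776, 82, 34]) cube([61, 23, 949]);


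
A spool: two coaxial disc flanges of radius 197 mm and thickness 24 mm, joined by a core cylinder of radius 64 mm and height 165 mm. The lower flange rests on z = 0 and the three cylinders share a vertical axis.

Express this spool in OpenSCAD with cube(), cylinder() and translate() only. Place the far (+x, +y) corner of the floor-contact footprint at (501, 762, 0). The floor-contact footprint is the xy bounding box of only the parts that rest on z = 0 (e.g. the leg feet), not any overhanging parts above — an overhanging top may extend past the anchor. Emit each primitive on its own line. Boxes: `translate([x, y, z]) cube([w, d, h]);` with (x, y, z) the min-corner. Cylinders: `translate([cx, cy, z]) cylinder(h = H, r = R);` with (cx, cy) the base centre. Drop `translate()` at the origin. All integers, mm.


translate([304, 565, 0]) cylinder(h = 24, r = 197);
translate([304, 565, 24]) cylinder(h = 165, r = 64);
translate([304, 565, 189]) cylinder(h = 24, r = 197);


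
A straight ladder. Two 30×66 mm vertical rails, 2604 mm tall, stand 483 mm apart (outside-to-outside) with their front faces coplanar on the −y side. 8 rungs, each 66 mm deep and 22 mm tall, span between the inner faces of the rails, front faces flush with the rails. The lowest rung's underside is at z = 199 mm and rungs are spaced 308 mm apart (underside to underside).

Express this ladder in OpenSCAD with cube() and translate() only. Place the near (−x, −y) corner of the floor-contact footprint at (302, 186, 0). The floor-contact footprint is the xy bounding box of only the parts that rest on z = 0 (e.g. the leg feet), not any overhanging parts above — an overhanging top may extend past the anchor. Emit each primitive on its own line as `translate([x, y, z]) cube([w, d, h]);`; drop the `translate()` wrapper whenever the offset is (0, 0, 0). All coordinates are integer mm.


translate([302, 186, 0]) cube([30, 66, 2604]);
translate([755, 186, 0]) cube([30, 66, 2604]);
translate([332, 186, 199]) cube([423, 66, 22]);
translate([332, 186, 507]) cube([423, 66, 22]);
translate([332, 186, 815]) cube([423, 66, 22]);
translate([332, 186, 1123]) cube([423, 66, 22]);
translate([332, 186, 1431]) cube([423, 66, 22]);
translate([332, 186, 1739]) cube([423, 66, 22]);
translate([332, 186, 2047]) cube([423, 66, 22]);
translate([332, 186, 2355]) cube([423, 66, 22]);


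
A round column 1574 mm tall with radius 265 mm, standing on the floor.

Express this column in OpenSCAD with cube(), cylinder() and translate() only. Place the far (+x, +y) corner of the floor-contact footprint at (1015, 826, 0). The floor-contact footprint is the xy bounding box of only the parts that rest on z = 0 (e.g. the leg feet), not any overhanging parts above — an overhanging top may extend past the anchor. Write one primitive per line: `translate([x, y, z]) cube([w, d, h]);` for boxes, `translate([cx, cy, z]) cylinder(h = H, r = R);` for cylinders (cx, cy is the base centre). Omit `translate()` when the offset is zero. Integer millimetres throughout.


translate([750, 561, 0]) cylinder(h = 1574, r = 265);


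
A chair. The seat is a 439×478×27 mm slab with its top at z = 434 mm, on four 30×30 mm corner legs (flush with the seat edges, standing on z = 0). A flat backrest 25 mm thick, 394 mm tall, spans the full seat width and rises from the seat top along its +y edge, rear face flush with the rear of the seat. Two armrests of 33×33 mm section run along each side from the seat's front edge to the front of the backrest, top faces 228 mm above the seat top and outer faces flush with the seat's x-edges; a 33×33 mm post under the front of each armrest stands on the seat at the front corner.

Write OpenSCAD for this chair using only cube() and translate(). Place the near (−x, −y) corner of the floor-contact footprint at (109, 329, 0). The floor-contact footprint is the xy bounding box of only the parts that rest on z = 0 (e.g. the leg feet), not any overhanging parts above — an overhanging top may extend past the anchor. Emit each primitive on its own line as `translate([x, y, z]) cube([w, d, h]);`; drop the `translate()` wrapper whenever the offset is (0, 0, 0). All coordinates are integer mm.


// leg_h = 434 - 27 = 407
// arm post h = 228 - 33 = 195
translate([109, 329, 407]) cube([439, 478, 27]);
translate([109, 329, 0]) cube([30, 30, 407]);
translate([518, 329, 0]) cube([30, 30, 407]);
translate([109, 777, 0]) cube([30, 30, 407]);
translate([518, 777, 0]) cube([30, 30, 407]);
translate([109, 782, 434]) cube([439, 25, 394]);
translate([109, 329, 629]) cube([33, 453, 33]);
translate([515, 329, 629]) cube([33, 453, 33]);
translate([109, 329, 434]) cube([33, 33, 195]);
translate([515, 329, 434]) cube([33, 33, 195]);


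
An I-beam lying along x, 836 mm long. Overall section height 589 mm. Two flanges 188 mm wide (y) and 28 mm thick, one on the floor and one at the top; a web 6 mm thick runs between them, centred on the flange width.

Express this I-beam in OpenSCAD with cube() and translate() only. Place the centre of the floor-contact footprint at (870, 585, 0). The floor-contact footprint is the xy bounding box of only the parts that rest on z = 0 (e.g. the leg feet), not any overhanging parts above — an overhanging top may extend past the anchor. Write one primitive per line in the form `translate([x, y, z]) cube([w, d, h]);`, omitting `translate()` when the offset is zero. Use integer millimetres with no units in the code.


translate([452, 491, 0]) cube([836, 188, 28]);
translate([452, 582, 28]) cube([836, 6, 533]);
translate([452, 491, 561]) cube([836, 188, 28]);


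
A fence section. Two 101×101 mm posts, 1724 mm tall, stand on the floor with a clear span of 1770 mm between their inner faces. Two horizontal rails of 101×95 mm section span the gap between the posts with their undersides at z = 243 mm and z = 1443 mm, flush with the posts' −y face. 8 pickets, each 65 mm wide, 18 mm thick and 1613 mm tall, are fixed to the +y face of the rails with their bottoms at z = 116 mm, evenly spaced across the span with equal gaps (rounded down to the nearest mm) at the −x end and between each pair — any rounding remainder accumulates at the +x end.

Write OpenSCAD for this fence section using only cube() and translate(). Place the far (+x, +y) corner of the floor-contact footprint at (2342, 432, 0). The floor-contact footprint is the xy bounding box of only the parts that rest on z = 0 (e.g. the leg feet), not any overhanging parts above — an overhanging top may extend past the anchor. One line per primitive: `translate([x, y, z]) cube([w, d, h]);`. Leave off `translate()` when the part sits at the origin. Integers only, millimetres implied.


translate([370, 331, 0]) cube([101, 101, 1724]);
translate([2241, 331, 0]) cube([101, 101, 1724]);
translate([471, 331, 243]) cube([1770, 101, 95]);
translate([471, 331, 1443]) cube([1770, 101, 95]);
translate([609, 432, 116]) cube([65, 18, 1613]);
translate([812, 432, 116]) cube([65, 18, 1613]);
translate([1015, 432, 116]) cube([65, 18, 1613]);
translate([1218, 432, 116]) cube([65, 18, 1613]);
translate([1421, 432, 116]) cube([65, 18, 1613]);
translate([1624, 432, 116]) cube([65, 18, 1613]);
translate([1827, 432, 116]) cube([65, 18, 1613]);
translate([2030, 432, 116]) cube([65, 18, 1613]);


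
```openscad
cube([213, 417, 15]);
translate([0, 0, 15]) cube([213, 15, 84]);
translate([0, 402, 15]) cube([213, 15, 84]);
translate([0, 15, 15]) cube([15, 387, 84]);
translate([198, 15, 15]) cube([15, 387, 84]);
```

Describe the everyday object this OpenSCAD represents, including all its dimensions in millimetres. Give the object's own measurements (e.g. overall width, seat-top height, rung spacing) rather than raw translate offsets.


An open-topped rectangular box: outside dimensions 213×417×99 mm, with a uniform wall and base thickness of 15 mm. The base is a full 213×417 slab on the floor; four walls sit on top of the base. The front and back walls (the −y and +y sides) span the full width; the two side walls fit between them.


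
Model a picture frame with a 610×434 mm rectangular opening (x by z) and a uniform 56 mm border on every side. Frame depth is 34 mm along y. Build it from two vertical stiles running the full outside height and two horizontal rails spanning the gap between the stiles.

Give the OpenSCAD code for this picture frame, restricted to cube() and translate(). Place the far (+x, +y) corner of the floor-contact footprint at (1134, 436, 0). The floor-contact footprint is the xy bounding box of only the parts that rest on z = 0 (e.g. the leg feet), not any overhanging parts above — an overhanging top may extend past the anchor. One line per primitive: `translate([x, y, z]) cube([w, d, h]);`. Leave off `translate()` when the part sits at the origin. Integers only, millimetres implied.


translate([412, 402, 0]) cube([56, 34, 546]);
translate([1078, 402, 0]) cube([56, 34, 546]);
translate([468, 402, 0]) cube([610, 34, 56]);
translate([468, 402, 490]) cube([610, 34, 56]);


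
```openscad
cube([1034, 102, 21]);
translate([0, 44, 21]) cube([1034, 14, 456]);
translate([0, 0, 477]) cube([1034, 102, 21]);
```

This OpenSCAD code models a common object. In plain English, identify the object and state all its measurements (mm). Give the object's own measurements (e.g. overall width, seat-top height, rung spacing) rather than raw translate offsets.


An I-beam lying along x, 1034 mm long. Overall section height 498 mm. Two flanges 102 mm wide (y) and 21 mm thick, one on the floor and one at the top; a web 14 mm thick runs between them, centred on the flange width.


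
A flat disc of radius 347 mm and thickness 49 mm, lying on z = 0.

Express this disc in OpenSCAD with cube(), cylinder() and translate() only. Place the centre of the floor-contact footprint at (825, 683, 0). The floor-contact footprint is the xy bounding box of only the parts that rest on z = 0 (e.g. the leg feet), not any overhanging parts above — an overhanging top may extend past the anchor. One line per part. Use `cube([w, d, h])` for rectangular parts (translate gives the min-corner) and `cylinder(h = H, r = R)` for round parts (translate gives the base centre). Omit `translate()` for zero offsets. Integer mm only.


translate([825, 683, 0]) cylinder(h = 49, r = 347);


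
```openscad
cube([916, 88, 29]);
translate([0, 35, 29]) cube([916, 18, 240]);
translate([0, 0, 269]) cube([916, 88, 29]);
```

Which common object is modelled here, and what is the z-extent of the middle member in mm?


An I-beam. The web height is 240 mm.

Two wide flanges with a thin centred web — an I-beam. Overall 298 mm minus two 29 mm flanges gives a web of 298 − 2·29 = 240 mm.


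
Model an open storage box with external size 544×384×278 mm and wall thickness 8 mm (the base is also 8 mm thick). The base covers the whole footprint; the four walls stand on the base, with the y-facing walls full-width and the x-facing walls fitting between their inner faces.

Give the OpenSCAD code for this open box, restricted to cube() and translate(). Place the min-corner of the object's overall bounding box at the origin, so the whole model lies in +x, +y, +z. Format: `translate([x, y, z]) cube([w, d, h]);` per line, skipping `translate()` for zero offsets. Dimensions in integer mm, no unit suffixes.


cube([544, 384, 8]);
translate([0, 0, 8]) cube([544, 8, 270]);
translate([0, 376, 8]) cube([544, 8, 270]);
translate([0, 8, 8]) cube([8, 368, 270]);
translate([536, 8, 8]) cube([8, 368, 270]);


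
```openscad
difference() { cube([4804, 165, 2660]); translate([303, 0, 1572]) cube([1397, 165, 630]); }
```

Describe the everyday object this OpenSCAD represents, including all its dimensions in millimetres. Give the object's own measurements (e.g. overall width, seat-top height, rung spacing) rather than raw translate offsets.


A wall 4804 mm long (x), 165 mm thick (y), 2660 mm tall, with a rectangular window opening cut through it. The opening is 1397 mm wide and 630 mm tall; its sill is at z = 1572 mm and its near (−x) edge is 303 mm from the wall's −x end. The opening passes through the full wall thickness.


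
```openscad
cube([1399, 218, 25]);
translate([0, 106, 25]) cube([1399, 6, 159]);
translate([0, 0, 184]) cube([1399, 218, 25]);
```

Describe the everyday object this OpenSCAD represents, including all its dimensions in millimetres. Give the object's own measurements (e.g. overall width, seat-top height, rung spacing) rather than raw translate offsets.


An I-beam lying along x, 1399 mm long. Overall section height 209 mm. Two flanges 218 mm wide (y) and 25 mm thick, one on the floor and one at the top; a web 6 mm thick runs between them, centred on the flange width.


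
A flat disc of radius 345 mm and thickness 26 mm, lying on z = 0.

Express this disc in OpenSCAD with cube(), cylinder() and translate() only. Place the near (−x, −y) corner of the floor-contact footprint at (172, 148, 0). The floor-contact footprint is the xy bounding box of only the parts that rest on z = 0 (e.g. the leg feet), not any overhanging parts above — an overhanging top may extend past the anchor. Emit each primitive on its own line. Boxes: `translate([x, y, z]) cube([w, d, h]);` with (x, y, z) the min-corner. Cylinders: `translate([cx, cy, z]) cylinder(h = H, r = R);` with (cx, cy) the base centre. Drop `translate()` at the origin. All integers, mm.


translate([517, 493, 0]) cylinder(h = 26, r = 345);


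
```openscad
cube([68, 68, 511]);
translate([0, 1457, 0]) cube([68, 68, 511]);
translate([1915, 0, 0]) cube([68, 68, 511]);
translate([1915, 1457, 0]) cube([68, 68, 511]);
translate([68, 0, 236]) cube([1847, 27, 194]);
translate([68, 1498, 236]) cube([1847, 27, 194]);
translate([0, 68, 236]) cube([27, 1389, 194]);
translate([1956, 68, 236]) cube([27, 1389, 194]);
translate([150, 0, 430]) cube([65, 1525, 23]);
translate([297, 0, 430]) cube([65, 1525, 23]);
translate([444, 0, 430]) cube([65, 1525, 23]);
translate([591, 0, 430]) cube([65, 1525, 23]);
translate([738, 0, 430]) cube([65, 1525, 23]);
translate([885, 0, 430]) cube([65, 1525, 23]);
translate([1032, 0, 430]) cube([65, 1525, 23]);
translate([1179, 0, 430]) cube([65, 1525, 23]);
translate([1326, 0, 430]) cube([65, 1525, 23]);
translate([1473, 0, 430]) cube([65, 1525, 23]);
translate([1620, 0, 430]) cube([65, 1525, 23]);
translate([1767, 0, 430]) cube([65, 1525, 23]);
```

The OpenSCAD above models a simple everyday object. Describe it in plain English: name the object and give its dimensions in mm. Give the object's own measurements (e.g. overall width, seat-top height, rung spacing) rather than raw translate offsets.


A bed frame 1983 mm long (x) by 1525 mm wide (y). Four 68×68 mm corner posts, 511 mm tall, at the corners of the footprint. Four rails of 27 mm thickness and 194 mm height run between adjacent posts with their undersides at z = 236 mm, their outer faces flush with the outside of the frame (the two x-running rails run between the posts' inner faces; the two y-running rails run between the posts' inner faces). 12 slats, each 65 mm wide (x) and 23 mm thick, lie across the top of the two x-running rails, running the full 1525 mm width of the frame in y; along x they sit between the end posts with a 82 mm gap after the −x posts and between neighbouring slats, leaving 83 mm before the +x posts.


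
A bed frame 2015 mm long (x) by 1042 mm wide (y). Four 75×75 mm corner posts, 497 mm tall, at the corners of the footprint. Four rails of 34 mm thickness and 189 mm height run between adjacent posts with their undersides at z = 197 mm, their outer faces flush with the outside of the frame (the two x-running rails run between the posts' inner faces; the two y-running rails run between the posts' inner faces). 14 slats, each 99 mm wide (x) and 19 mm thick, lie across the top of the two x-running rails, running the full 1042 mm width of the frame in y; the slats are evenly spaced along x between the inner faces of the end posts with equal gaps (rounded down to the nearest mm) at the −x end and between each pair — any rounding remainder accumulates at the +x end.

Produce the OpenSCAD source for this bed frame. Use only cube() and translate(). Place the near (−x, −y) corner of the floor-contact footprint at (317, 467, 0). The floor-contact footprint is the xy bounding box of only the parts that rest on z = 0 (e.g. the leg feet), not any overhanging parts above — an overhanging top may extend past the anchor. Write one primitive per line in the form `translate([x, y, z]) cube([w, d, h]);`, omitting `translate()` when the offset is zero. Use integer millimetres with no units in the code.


translate([317, 467, 0]) cube([75, 75, 497]);
translate([317, 1434, 0]) cube([75, 75, 497]);
translate([2257, 467, 0]) cube([75, 75, 497]);
translate([2257, 1434, 0]) cube([75, 75, 497]);
translate([392, 467, 197]) cube([1865, 34, 189]);
translate([392, 1475, 197]) cube([1865, 34, 189]);
translate([317, 542, 197]) cube([34, 892, 189]);
translate([2298, 542, 197]) cube([34, 892, 189]);
translate([423, 467, 386]) cube([99, 1042, 19]);
translate([553, 467, 386]) cube([99, 1042, 19]);
translate([683, 467, 386]) cube([99, 1042, 19]);
translate([813, 467, 386]) cube([99, 1042, 19]);
translate([943, 467, 386]) cube([99, 1042, 19]);
translate([1073, 467, 386]) cube([99, 1042, 19]);
translate([1203, 467, 386]) cube([99, 1042, 19]);
translate([1333, 467, 386]) cube([99, 1042, 19]);
translate([1463, 467, 386]) cube([99, 1042, 19]);
translate([1593, 467, 386]) cube([99, 1042, 19]);
translate([1723, 467, 386]) cube([99, 1042, 19]);
translate([1853, 467, 386]) cube([99, 1042, 19]);
translate([1983, 467, 386]) cube([99, 1042, 19]);
translate([2113, 467, 386]) cube([99, 1042, 19]);


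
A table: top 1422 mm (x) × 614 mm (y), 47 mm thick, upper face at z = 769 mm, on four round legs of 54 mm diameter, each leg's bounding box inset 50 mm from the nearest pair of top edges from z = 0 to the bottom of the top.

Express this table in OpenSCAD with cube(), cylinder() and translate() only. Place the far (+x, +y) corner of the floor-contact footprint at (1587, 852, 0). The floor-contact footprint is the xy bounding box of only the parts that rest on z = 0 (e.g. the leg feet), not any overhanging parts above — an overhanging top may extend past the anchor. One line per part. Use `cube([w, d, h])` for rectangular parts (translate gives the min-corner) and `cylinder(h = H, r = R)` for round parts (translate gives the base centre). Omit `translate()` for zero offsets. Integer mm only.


translate([215, 288, 722]) cube([1422, 614, 47]);
translate([292, 365, 0]) cylinder(h = 722, r = 27);
translate([1560, 365, 0]) cylinder(h = 722, r = 27);
translate([292, 825, 0]) cylinder(h = 722, r = 27);
translate([1560, 825, 0]) cylinder(h = 722, r = 27);


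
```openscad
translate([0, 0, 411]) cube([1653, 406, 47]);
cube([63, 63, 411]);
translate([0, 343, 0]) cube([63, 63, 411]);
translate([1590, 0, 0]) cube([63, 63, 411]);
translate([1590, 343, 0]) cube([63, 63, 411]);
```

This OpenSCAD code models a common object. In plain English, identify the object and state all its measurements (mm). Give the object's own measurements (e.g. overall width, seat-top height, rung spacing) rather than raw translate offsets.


A bench: a 1653×406 mm seat slab, 47 mm thick, top at z = 458 mm, on four 63×63 mm square legs flush with the seat corners and standing on z = 0.


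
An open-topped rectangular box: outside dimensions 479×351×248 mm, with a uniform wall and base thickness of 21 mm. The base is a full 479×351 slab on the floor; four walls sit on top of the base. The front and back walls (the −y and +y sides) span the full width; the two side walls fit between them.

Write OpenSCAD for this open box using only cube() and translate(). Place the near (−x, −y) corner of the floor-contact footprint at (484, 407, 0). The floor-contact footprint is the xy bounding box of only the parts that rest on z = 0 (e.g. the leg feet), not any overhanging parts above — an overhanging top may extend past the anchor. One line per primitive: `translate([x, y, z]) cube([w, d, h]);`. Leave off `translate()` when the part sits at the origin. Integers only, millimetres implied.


translate([484, 407, 0]) cube([479, 351, 21]);
translate([484, 407, 21]) cube([479, 21, 227]);
translate([484, 737, 21]) cube([479, 21, 227]);
translate([484, 428, 21]) cube([21, 309, 227]);
translate([942, 428, 21]) cube([21, 309, 227]);


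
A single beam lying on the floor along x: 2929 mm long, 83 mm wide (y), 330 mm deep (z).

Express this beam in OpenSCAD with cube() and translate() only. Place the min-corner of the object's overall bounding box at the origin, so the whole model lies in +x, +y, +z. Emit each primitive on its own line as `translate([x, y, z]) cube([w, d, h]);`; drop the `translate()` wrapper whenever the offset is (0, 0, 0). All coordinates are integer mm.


cube([2929, 83, 330]);


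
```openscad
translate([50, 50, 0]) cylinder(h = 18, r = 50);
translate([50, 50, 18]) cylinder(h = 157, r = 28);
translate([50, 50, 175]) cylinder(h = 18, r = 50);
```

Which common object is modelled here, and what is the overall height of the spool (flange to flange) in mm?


A spool. The overall height is 193 mm.

Three coaxial cylinders, large–small–large — a spool. Two 18 mm flanges and a 157 mm core give 18 + 157 + 18 = 193 mm.


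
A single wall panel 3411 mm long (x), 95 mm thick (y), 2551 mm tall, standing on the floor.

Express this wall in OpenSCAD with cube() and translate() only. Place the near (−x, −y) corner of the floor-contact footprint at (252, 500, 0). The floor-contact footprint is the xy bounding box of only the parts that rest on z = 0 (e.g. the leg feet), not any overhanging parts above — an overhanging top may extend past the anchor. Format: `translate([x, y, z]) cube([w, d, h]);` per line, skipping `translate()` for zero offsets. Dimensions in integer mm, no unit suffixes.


translate([252, 500, 0]) cube([3411, 95, 2551]);


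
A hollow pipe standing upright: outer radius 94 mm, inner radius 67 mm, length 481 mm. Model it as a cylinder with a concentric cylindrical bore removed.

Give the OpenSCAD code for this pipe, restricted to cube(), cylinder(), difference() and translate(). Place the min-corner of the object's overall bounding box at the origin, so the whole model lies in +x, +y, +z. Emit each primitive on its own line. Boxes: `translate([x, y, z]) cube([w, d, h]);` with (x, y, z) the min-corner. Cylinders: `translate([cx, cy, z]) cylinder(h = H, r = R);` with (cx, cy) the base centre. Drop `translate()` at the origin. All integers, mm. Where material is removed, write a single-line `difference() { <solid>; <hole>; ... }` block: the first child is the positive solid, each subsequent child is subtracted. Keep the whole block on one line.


difference() { translate([94, 94, 0]) cylinder(h = 481, r = 94); translate([94, 94, 0]) cylinder(h = 481, r = 67); }


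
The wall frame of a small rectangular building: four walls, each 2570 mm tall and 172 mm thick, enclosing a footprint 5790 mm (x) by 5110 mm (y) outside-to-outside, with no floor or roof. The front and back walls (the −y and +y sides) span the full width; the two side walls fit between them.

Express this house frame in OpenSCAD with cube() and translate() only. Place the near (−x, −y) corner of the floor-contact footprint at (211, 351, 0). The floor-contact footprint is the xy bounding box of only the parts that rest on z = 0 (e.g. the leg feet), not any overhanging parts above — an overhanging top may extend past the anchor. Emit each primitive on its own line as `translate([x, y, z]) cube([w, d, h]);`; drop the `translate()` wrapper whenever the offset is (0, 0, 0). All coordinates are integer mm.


translate([211, 351, 0]) cube([5790, 172, 2570]);
translate([211, 5289, 0]) cube([5790, 172, 2570]);
translate([211, 523, 0]) cube([172, 4766, 2570]);
translate([5829, 523, 0]) cube([172, 4766, 2570]);


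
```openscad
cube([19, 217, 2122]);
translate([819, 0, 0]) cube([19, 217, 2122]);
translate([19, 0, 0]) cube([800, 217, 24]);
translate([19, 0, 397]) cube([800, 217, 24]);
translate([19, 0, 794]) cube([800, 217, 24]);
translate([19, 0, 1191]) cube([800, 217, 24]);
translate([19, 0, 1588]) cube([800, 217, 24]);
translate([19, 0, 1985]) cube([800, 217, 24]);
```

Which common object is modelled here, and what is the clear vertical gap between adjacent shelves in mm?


A bookshelf. The clear shelf gap is 373 mm.

Two tall side panels with 6 horizontal boards between them — a bookshelf. The first two shelf undersides are at z = 0 and z = 397; with shelf thickness 24, the clear gap is 397 − 0 − 24 = 373 mm.


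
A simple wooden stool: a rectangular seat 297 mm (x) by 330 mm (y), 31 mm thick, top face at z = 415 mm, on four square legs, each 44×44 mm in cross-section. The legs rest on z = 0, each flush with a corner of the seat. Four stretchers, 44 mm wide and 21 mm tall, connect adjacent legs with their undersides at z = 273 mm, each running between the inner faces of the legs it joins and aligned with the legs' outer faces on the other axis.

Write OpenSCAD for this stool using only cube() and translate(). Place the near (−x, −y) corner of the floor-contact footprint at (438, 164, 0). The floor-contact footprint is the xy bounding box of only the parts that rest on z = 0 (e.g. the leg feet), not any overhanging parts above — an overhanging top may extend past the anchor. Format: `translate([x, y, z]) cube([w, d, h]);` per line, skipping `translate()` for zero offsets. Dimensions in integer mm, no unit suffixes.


// leg_h = 415 - 31 = 384
// stretcher span = 297 - 2*44 = 209
translate([438, 164, 384]) cube([297, 330, 31]);
translate([438, 164, 0]) cube([44, 44, 384]);
translate([691, 164, 0]) cube([44, 44, 384]);
translate([438, 450, 0]) cube([44, 44, 384]);
translate([691, 450, 0]) cube([44, 44, 384]);
translate([482, 164, 273]) cube([209, 44, 21]);
translate([482, 450, 273]) cube([209, 44, 21]);
translate([438, 208, 273]) cube([44, 242, 21]);
translate([691, 208, 273]) cube([44, 242, 21]);


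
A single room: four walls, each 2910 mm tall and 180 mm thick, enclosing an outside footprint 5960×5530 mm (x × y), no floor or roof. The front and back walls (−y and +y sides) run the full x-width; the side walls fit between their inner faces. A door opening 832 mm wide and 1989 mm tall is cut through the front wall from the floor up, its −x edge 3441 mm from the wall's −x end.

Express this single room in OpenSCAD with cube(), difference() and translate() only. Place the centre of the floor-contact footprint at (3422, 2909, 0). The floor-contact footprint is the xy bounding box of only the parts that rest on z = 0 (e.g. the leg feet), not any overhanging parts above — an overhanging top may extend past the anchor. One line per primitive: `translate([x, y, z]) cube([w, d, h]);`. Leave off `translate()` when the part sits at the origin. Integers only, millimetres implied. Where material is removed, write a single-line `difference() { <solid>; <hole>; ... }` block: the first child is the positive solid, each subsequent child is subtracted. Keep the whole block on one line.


difference() { translate([442, 144, 0]) cube([5960, 180, 2910]); translate([3883, 144, 0]) cube([832, 180, 1989]); }
translate([442, 5494, 0]) cube([5960, 180, 2910]);
translate([442, 324, 0]) cube([180, 5170, 2910]);
translate([6222, 324, 0]) cube([180, 5170, 2910]);


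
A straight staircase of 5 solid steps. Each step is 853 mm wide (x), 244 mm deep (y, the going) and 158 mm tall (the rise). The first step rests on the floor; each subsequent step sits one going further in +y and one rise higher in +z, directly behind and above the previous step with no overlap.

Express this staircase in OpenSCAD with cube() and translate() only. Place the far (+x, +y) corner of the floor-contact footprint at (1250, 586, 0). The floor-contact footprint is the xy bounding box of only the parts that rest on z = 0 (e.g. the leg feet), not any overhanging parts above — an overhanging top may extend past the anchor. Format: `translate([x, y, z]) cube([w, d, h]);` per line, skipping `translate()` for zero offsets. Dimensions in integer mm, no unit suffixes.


translate([397, 342, 0]) cube([853, 244, 158]);
translate([397, 586, 158]) cube([853, 244, 158]);
translate([397, 830, 316]) cube([853, 244, 158]);
translate([397, 1074, 474]) cube([853, 244, 158]);
translate([397, 1318, 632]) cube([853, 244, 158]);


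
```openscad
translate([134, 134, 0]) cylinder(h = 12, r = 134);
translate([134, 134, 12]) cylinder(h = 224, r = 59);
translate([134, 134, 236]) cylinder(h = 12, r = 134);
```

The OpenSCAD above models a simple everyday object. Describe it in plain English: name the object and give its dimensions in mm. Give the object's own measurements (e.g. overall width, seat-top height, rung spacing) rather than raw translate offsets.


A spool: two coaxial disc flanges of radius 134 mm and thickness 12 mm, joined by a core cylinder of radius 59 mm and height 224 mm. The lower flange rests on z = 0 and the three cylinders share a vertical axis.


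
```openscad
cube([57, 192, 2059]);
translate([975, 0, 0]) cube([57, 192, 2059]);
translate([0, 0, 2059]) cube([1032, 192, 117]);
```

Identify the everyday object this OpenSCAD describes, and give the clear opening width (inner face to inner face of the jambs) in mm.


A door frame. The clear opening width is 918 mm.

Two 2059 mm tall posts with a header on top — a door frame. The left jamb is 57 mm wide at x = 0; the right jamb starts at x = 975. The clear opening is 975 − 57 = 918 mm.


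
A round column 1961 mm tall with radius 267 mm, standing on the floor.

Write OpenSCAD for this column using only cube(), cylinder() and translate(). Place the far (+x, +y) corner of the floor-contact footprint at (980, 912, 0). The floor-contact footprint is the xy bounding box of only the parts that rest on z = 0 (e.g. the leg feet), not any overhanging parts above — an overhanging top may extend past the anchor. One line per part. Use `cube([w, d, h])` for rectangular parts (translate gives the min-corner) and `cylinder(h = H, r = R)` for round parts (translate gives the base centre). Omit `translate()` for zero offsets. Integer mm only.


translate([713, 645, 0]) cylinder(h = 1961, r = 267);


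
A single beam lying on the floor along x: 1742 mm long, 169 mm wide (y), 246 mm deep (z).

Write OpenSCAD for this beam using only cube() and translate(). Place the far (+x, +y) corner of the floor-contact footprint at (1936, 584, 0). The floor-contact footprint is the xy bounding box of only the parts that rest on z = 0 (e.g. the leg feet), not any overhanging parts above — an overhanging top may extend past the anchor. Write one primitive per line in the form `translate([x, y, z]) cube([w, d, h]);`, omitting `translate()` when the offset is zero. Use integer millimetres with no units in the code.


translate([194, 415, 0]) cube([1742, 169, 246]);


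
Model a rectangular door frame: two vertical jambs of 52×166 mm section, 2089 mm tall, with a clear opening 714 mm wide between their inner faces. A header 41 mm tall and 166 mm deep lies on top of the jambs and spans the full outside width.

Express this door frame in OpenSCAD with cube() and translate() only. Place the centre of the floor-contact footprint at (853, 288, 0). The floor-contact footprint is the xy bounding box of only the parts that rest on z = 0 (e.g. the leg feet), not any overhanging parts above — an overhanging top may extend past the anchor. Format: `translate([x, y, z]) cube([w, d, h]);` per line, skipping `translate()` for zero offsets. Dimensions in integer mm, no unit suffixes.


translate([444, 205, 0]) cube([52, 166, 2089]);
translate([1210, 205, 0]) cube([52, 166, 2089]);
translate([444, 205, 2089]) cube([818, 166, 41]);


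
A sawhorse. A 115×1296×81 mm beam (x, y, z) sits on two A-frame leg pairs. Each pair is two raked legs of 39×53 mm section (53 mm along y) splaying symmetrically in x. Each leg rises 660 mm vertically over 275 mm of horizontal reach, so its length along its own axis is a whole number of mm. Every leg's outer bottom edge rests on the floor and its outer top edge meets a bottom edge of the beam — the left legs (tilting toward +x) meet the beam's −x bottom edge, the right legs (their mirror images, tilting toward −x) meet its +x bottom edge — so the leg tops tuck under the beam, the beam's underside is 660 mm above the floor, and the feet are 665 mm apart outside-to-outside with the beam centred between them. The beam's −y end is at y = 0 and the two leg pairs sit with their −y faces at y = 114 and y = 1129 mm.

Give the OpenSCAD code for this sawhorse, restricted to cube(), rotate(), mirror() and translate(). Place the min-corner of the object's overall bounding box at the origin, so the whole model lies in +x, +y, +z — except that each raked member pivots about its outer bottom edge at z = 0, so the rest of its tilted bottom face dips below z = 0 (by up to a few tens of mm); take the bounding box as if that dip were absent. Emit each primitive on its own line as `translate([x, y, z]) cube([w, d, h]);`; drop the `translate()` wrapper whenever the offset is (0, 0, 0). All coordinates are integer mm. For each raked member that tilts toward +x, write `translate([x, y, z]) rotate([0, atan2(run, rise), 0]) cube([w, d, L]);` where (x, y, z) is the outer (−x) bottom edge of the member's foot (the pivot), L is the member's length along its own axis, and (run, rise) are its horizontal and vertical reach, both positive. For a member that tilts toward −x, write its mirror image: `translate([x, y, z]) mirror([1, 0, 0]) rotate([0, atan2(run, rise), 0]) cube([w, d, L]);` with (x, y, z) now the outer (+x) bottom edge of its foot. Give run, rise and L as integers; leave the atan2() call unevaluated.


// leg length = √(275² + 660²) = 715
// right-leg outer foot x = 2·275 + 115 = 665
// beam min-corner = (275, 0, 660)
translate([275, 0, 660]) cube([115, 1296, 81]);
translate([0, 114, 0]) rotate([0, atan2(275, 660), 0]) cube([39, 53, 715]);
translate([665, 114, 0]) mirror([1, 0, 0]) rotate([0, atan2(275, 660), 0]) cube([39, 53, 715]);
translate([0, 1129, 0]) rotate([0, atan2(275, 660), 0]) cube([39, 53, 715]);
translate([665, 1129, 0]) mirror([1, 0, 0]) rotate([0, atan2(275, 660), 0]) cube([39, 53, 715]);
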